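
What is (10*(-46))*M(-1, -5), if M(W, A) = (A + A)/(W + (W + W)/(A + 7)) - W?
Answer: -2760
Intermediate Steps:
M(W, A) = -W + 2*A/(W + 2*W/(7 + A)) (M(W, A) = (2*A)/(W + (2*W)/(7 + A)) - W = (2*A)/(W + 2*W/(7 + A)) - W = 2*A/(W + 2*W/(7 + A)) - W = -W + 2*A/(W + 2*W/(7 + A)))
(10*(-46))*M(-1, -5) = (10*(-46))*((-9*(-1)**2 + 2*(-5)**2 + 14*(-5) - 1*(-5)*(-1)**2)/((-1)*(9 - 5))) = -(-460)*(-9*1 + 2*25 - 70 - 1*(-5)*1)/4 = -(-460)*(-9 + 50 - 70 + 5)/4 = -(-460)*(-24)/4 = -460*6 = -2760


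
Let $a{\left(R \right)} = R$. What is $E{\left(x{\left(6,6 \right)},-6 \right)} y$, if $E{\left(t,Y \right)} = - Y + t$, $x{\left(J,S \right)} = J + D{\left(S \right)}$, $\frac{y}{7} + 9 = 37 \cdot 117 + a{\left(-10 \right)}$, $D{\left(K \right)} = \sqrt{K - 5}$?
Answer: $392210$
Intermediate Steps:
$D{\left(K \right)} = \sqrt{-5 + K}$
$y = 30170$ ($y = -63 + 7 \left(37 \cdot 117 - 10\right) = -63 + 7 \left(4329 - 10\right) = -63 + 7 \cdot 4319 = -63 + 30233 = 30170$)
$x{\left(J,S \right)} = J + \sqrt{-5 + S}$
$E{\left(t,Y \right)} = t - Y$
$E{\left(x{\left(6,6 \right)},-6 \right)} y = \left(\left(6 + \sqrt{-5 + 6}\right) - -6\right) 30170 = \left(\left(6 + \sqrt{1}\right) + 6\right) 30170 = \left(\left(6 + 1\right) + 6\right) 30170 = \left(7 + 6\right) 30170 = 13 \cdot 30170 = 392210$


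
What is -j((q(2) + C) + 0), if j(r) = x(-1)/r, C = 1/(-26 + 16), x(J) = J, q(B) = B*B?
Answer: 10/39 ≈ 0.25641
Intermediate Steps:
q(B) = B²
C = -⅒ (C = 1/(-10) = -⅒ ≈ -0.10000)
j(r) = -1/r
-j((q(2) + C) + 0) = -(-1)/((2² - ⅒) + 0) = -(-1)/((4 - ⅒) + 0) = -(-1)/(39/10 + 0) = -(-1)/39/10 = -(-1)*10/39 = -1*(-10/39) = 10/39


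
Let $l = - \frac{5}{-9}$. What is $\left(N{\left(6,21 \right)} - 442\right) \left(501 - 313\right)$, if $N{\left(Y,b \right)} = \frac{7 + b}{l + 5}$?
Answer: $- \frac{2053712}{25} \approx -82149.0$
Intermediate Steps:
$l = \frac{5}{9}$ ($l = \left(-5\right) \left(- \frac{1}{9}\right) = \frac{5}{9} \approx 0.55556$)
$N{\left(Y,b \right)} = \frac{63}{50} + \frac{9 b}{50}$ ($N{\left(Y,b \right)} = \frac{7 + b}{\frac{5}{9} + 5} = \frac{7 + b}{\frac{50}{9}} = \left(7 + b\right) \frac{9}{50} = \frac{63}{50} + \frac{9 b}{50}$)
$\left(N{\left(6,21 \right)} - 442\right) \left(501 - 313\right) = \left(\left(\frac{63}{50} + \frac{9}{50} \cdot 21\right) - 442\right) \left(501 - 313\right) = \left(\left(\frac{63}{50} + \frac{189}{50}\right) - 442\right) 188 = \left(\frac{126}{25} - 442\right) 188 = \left(- \frac{10924}{25}\right) 188 = - \frac{2053712}{25}$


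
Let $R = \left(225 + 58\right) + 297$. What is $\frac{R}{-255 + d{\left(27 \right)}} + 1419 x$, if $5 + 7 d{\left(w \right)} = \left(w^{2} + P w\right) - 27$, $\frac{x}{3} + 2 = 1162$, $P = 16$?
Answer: $\frac{809850665}{164} \approx 4.9381 \cdot 10^{6}$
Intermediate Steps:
$x = 3480$ ($x = -6 + 3 \cdot 1162 = -6 + 3486 = 3480$)
$d{\left(w \right)} = - \frac{32}{7} + \frac{w^{2}}{7} + \frac{16 w}{7}$ ($d{\left(w \right)} = - \frac{5}{7} + \frac{\left(w^{2} + 16 w\right) - 27}{7} = - \frac{5}{7} + \frac{-27 + w^{2} + 16 w}{7} = - \frac{5}{7} + \left(- \frac{27}{7} + \frac{w^{2}}{7} + \frac{16 w}{7}\right) = - \frac{32}{7} + \frac{w^{2}}{7} + \frac{16 w}{7}$)
$R = 580$ ($R = 283 + 297 = 580$)
$\frac{R}{-255 + d{\left(27 \right)}} + 1419 x = \frac{580}{-255 + \left(- \frac{32}{7} + \frac{27^{2}}{7} + \frac{16}{7} \cdot 27\right)} + 1419 \cdot 3480 = \frac{580}{-255 + \left(- \frac{32}{7} + \frac{1}{7} \cdot 729 + \frac{432}{7}\right)} + 4938120 = \frac{580}{-255 + \left(- \frac{32}{7} + \frac{729}{7} + \frac{432}{7}\right)} + 4938120 = \frac{580}{-255 + \frac{1129}{7}} + 4938120 = \frac{580}{- \frac{656}{7}} + 4938120 = 580 \left(- \frac{7}{656}\right) + 4938120 = - \frac{1015}{164} + 4938120 = \frac{809850665}{164}$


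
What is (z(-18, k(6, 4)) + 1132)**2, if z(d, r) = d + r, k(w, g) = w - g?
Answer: 1245456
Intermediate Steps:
(z(-18, k(6, 4)) + 1132)**2 = ((-18 + (6 - 1*4)) + 1132)**2 = ((-18 + (6 - 4)) + 1132)**2 = ((-18 + 2) + 1132)**2 = (-16 + 1132)**2 = 1116**2 = 1245456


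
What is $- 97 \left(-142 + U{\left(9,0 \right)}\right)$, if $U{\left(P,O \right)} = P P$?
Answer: $5917$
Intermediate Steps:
$U{\left(P,O \right)} = P^{2}$
$- 97 \left(-142 + U{\left(9,0 \right)}\right) = - 97 \left(-142 + 9^{2}\right) = - 97 \left(-142 + 81\right) = \left(-97\right) \left(-61\right) = 5917$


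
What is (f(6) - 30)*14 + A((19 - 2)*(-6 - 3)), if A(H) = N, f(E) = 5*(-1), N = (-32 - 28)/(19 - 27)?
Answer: -965/2 ≈ -482.50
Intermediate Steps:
N = 15/2 (N = -60/(-8) = -60*(-⅛) = 15/2 ≈ 7.5000)
f(E) = -5
A(H) = 15/2
(f(6) - 30)*14 + A((19 - 2)*(-6 - 3)) = (-5 - 30)*14 + 15/2 = -35*14 + 15/2 = -490 + 15/2 = -965/2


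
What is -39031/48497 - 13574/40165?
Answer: -2225978393/1947882005 ≈ -1.1428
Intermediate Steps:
-39031/48497 - 13574/40165 = -2225978393/1947882005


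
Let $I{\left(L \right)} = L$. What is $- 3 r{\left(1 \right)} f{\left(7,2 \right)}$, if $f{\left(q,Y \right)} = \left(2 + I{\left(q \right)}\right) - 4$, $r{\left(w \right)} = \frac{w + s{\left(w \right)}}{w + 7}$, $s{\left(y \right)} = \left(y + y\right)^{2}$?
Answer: $- \frac{75}{8} \approx -9.375$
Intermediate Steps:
$s{\left(y \right)} = 4 y^{2}$ ($s{\left(y \right)} = \left(2 y\right)^{2} = 4 y^{2}$)
$r{\left(w \right)} = \frac{w + 4 w^{2}}{7 + w}$ ($r{\left(w \right)} = \frac{w + 4 w^{2}}{w + 7} = \frac{w + 4 w^{2}}{7 + w}$)
$f{\left(q,Y \right)} = -2 + q$ ($f{\left(q,Y \right)} = \left(2 + q\right) - 4 = -2 + q$)
$- 3 r{\left(1 \right)} f{\left(7,2 \right)} = - 3 \cdot 1 \frac{1}{7 + 1} \left(1 + 4 \cdot 1\right) \left(-2 + 7\right) = - 3 \cdot 1 \cdot \frac{1}{8} \left(1 + 4\right) 5 = - 3 \cdot 1 \cdot \frac{1}{8} \cdot 5 \cdot 5 = \left(-3\right) \frac{5}{8} \cdot 5 = \left(- \frac{15}{8}\right) 5 = - \frac{75}{8}$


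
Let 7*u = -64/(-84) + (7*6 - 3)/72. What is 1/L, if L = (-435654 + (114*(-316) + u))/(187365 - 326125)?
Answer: 54393920/184897703 ≈ 0.29418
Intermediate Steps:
u = 73/392 (u = (-64/(-84) + (7*6 - 3)/72)/7 = (-64*(-1/84) + (42 - 3)*(1/72))/7 = (16/21 + 39*(1/72))/7 = (16/21 + 13/24)/7 = (⅐)*(73/56) = 73/392 ≈ 0.18622)
L = 184897703/54393920 (L = (-435654 + (114*(-316) + 73/392))/(187365 - 326125) = (-435654 + (-36024 + 73/392))/(-138760) = (-435654 - 14121335/392)*(-1/138760) = -184897703/392*(-1/138760) = 184897703/54393920 ≈ 3.3992)
1/L = 1/(184897703/54393920) = 54393920/184897703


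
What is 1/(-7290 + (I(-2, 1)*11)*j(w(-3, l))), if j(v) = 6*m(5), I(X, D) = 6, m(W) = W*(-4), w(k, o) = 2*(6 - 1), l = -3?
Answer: -1/15210 ≈ -6.5746e-5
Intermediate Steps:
w(k, o) = 10 (w(k, o) = 2*5 = 10)
m(W) = -4*W
j(v) = -120 (j(v) = 6*(-4*5) = 6*(-20) = -120)
1/(-7290 + (I(-2, 1)*11)*j(w(-3, l))) = 1/(-7290 + (6*11)*(-120)) = 1/(-7290 + 66*(-120)) = 1/(-7290 - 7920) = 1/(-15210) = -1/15210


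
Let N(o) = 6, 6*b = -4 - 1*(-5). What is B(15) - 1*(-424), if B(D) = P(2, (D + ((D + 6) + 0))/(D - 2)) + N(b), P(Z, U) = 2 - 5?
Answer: 427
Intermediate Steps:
b = 1/6 (b = (-4 - 1*(-5))/6 = (-4 + 5)/6 = (1/6)*1 = 1/6 ≈ 0.16667)
P(Z, U) = -3
B(D) = 3 (B(D) = -3 + 6 = 3)
B(15) - 1*(-424) = 3 - 1*(-424) = 3 + 424 = 427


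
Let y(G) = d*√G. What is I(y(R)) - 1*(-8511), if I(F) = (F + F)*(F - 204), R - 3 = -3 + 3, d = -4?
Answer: 8607 + 1632*√3 ≈ 11434.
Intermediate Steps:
R = 3 (R = 3 + (-3 + 3) = 3 + 0 = 3)
y(G) = -4*√G
I(F) = 2*F*(-204 + F) (I(F) = (2*F)*(-204 + F) = 2*F*(-204 + F))
I(y(R)) - 1*(-8511) = 2*(-4*√3)*(-204 - 4*√3) - 1*(-8511) = -8*√3*(-204 - 4*√3) + 8511 = 8511 - 8*√3*(-204 - 4*√3)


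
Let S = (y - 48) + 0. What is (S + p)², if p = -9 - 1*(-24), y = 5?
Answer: 784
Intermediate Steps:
p = 15 (p = -9 + 24 = 15)
S = -43 (S = (5 - 48) + 0 = -43 + 0 = -43)
(S + p)² = (-43 + 15)² = (-28)² = 784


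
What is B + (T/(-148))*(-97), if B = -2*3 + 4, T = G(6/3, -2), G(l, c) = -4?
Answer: -171/37 ≈ -4.6216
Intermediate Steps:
T = -4
B = -2 (B = -6 + 4 = -2)
B + (T/(-148))*(-97) = -2 - 4/(-148)*(-97) = -2 - 4*(-1/148)*(-97) = -2 + (1/37)*(-97) = -2 - 97/37 = -171/37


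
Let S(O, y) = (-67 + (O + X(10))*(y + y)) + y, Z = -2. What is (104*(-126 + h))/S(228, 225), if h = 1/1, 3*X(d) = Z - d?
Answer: -500/3883 ≈ -0.12877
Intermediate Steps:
X(d) = -2/3 - d/3 (X(d) = (-2 - d)/3 = -2/3 - d/3)
h = 1
S(O, y) = -67 + y + 2*y*(-4 + O) (S(O, y) = (-67 + (O + (-2/3 - 1/3*10))*(y + y)) + y = (-67 + (O + (-2/3 - 10/3))*(2*y)) + y = (-67 + (O - 4)*(2*y)) + y = (-67 + (-4 + O)*(2*y)) + y = (-67 + 2*y*(-4 + O)) + y = -67 + y + 2*y*(-4 + O))
(104*(-126 + h))/S(228, 225) = (104*(-126 + 1))/(-67 - 7*225 + 2*228*225) = (104*(-125))/(-67 - 1575 + 102600) = -13000/100958 = -13000*1/100958 = -500/3883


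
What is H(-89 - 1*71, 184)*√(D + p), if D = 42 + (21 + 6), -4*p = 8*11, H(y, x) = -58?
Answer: -58*√47 ≈ -397.63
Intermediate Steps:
p = -22 (p = -2*11 = -¼*88 = -22)
D = 69 (D = 42 + 27 = 69)
H(-89 - 1*71, 184)*√(D + p) = -58*√(69 - 22) = -58*√47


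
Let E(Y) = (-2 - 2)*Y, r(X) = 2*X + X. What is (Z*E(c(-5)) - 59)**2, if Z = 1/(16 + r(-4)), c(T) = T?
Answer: 2916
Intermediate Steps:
r(X) = 3*X
E(Y) = -4*Y
Z = 1/4 (Z = 1/(16 + 3*(-4)) = 1/(16 - 12) = 1/4 ≈ 0.25000)
(Z*E(c(-5)) - 59)**2 = ((-4*(-5))/4 - 59)**2 = ((1/4)*20 - 59)**2 = (5 - 59)**2 = (-54)**2 = 2916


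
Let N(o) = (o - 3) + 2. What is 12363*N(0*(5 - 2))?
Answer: -12363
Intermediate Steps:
N(o) = -1 + o (N(o) = (-3 + o) + 2 = -1 + o)
12363*N(0*(5 - 2)) = 12363*(-1 + 0*(5 - 2)) = 12363*(-1 + 0*3) = 12363*(-1 + 0) = 12363*(-1) = -12363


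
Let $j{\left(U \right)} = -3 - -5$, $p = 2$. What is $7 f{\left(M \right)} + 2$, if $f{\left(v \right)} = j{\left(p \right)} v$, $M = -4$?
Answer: $-54$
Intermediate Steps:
$j{\left(U \right)} = 2$ ($j{\left(U \right)} = -3 + 5 = 2$)
$f{\left(v \right)} = 2 v$
$7 f{\left(M \right)} + 2 = 7 \cdot 2 \left(-4\right) + 2 = 7 \left(-8\right) + 2 = -56 + 2 = -54$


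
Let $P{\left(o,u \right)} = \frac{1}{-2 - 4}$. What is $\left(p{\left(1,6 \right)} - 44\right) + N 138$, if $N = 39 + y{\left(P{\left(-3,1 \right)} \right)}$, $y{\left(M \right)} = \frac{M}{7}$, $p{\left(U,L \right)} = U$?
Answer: $\frac{37350}{7} \approx 5335.7$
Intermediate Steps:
$P{\left(o,u \right)} = - \frac{1}{6}$ ($P{\left(o,u \right)} = \frac{1}{-6} = - \frac{1}{6}$)
$y{\left(M \right)} = \frac{M}{7}$ ($y{\left(M \right)} = M \frac{1}{7} = \frac{M}{7}$)
$N = \frac{1637}{42}$ ($N = 39 + \frac{1}{7} \left(- \frac{1}{6}\right) = 39 - \frac{1}{42} = \frac{1637}{42} \approx 38.976$)
$\left(p{\left(1,6 \right)} - 44\right) + N 138 = \left(1 - 44\right) + \frac{1637}{42} \cdot 138 = \left(1 - 44\right) + \frac{37651}{7} = -43 + \frac{37651}{7} = \frac{37350}{7}$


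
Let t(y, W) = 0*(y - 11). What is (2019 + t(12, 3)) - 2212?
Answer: -193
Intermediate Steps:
t(y, W) = 0 (t(y, W) = 0*(-11 + y) = 0)
(2019 + t(12, 3)) - 2212 = (2019 + 0) - 2212 = 2019 - 2212 = -193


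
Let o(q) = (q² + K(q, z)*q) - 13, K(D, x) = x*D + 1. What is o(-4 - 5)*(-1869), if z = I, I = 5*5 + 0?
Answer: -3894996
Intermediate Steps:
I = 25 (I = 25 + 0 = 25)
z = 25
K(D, x) = 1 + D*x (K(D, x) = D*x + 1 = 1 + D*x)
o(q) = -13 + q² + q*(1 + 25*q) (o(q) = (q² + (1 + q*25)*q) - 13 = (q² + (1 + 25*q)*q) - 13 = (q² + q*(1 + 25*q)) - 13 = -13 + q² + q*(1 + 25*q))
o(-4 - 5)*(-1869) = (-13 + (-4 - 5) + 26*(-4 - 5)²)*(-1869) = (-13 - 9 + 26*(-9)²)*(-1869) = (-13 - 9 + 26*81)*(-1869) = (-13 - 9 + 2106)*(-1869) = 2084*(-1869) = -3894996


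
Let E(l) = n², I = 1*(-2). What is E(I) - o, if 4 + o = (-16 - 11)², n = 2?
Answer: -721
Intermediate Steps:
o = 725 (o = -4 + (-16 - 11)² = -4 + (-27)² = -4 + 729 = 725)
I = -2
E(l) = 4 (E(l) = 2² = 4)
E(I) - o = 4 - 1*725 = 4 - 725 = -721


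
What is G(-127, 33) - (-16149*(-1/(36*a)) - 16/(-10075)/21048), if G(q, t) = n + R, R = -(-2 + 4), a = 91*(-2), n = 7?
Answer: 527654353/70686200 ≈ 7.4647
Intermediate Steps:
a = -182
R = -2 (R = -1*2 = -2)
G(q, t) = 5 (G(q, t) = 7 - 2 = 5)
G(-127, 33) - (-16149*(-1/(36*a)) - 16/(-10075)/21048) = 5 - (-16149/((-182*(-36))) - 16/(-10075)/21048) = 5 - (-16149/6552 - 16*(-1/10075)*(1/21048)) = 5 - (-16149*1/6552 + (16/10075)*(1/21048)) = 5 - (-769/312 + 2/26507325) = 5 - 1*(-174223353/70686200) = 5 + 174223353/70686200 = 527654353/70686200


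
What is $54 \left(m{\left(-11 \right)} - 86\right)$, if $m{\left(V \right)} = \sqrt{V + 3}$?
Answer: $-4644 + 108 i \sqrt{2} \approx -4644.0 + 152.74 i$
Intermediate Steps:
$m{\left(V \right)} = \sqrt{3 + V}$
$54 \left(m{\left(-11 \right)} - 86\right) = 54 \left(\sqrt{3 - 11} - 86\right) = 54 \left(\sqrt{-8} - 86\right) = 54 \left(2 i \sqrt{2} - 86\right) = 54 \left(-86 + 2 i \sqrt{2}\right) = -4644 + 108 i \sqrt{2}$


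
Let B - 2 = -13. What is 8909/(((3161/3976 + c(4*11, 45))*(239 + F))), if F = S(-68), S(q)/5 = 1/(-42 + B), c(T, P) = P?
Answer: 938687876/1152754811 ≈ 0.81430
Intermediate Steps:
B = -11 (B = 2 - 13 = -11)
S(q) = -5/53 (S(q) = 5/(-42 - 11) = 5/(-53) = 5*(-1/53) = -5/53)
F = -5/53 ≈ -0.094340
8909/(((3161/3976 + c(4*11, 45))*(239 + F))) = 8909/(((3161/3976 + 45)*(239 - 5/53))) = 8909/(((3161*(1/3976) + 45)*(12662/53))) = 8909/(((3161/3976 + 45)*(12662/53))) = 8909/(((182081/3976)*(12662/53))) = 8909/(1152754811/105364) = 8909*(105364/1152754811) = 938687876/1152754811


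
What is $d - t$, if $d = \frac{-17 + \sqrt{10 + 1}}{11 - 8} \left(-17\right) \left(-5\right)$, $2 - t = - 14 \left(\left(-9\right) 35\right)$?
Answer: $\frac{11779}{3} + \frac{85 \sqrt{11}}{3} \approx 4020.3$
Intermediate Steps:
$t = -4408$ ($t = 2 - - 14 \left(\left(-9\right) 35\right) = 2 - \left(-14\right) \left(-315\right) = 2 - 4410 = -4408$)
$d = - \frac{1445}{3} + \frac{85 \sqrt{11}}{3}$ ($d = \frac{-17 + \sqrt{11}}{3} \left(-17\right) \left(-5\right) = \left(-17 + \sqrt{11}\right) \frac{1}{3} \left(-17\right) \left(-5\right) = \left(- \frac{17}{3} + \frac{\sqrt{11}}{3}\right) \left(-17\right) \left(-5\right) = \left(\frac{289}{3} - \frac{17 \sqrt{11}}{3}\right) \left(-5\right) = - \frac{1445}{3} + \frac{85 \sqrt{11}}{3} \approx -387.7$)
$d - t = \left(- \frac{1445}{3} + \frac{85 \sqrt{11}}{3}\right) - -4408 = \left(- \frac{1445}{3} + \frac{85 \sqrt{11}}{3}\right) + 4408 = \frac{11779}{3} + \frac{85 \sqrt{11}}{3}$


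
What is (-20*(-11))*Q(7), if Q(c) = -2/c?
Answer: -440/7 ≈ -62.857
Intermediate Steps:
(-20*(-11))*Q(7) = (-20*(-11))*(-2/7) = 220*(-2*1/7) = 220*(-2/7) = -440/7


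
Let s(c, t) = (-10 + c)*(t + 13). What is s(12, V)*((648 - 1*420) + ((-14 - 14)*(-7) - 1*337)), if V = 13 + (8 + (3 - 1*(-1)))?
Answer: 6612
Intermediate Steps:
V = 25 (V = 13 + (8 + (3 + 1)) = 13 + (8 + 4) = 13 + 12 = 25)
s(c, t) = (-10 + c)*(13 + t)
s(12, V)*((648 - 1*420) + ((-14 - 14)*(-7) - 1*337)) = (-130 - 10*25 + 13*12 + 12*25)*((648 - 1*420) + ((-14 - 14)*(-7) - 1*337)) = (-130 - 250 + 156 + 300)*((648 - 420) + (-28*(-7) - 337)) = 76*(228 + (196 - 337)) = 76*(228 - 141) = 76*87 = 6612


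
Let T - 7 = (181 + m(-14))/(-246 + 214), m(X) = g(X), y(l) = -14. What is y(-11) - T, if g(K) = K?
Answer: -505/32 ≈ -15.781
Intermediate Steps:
m(X) = X
T = 57/32 (T = 7 + (181 - 14)/(-246 + 214) = 7 + 167/(-32) = 7 + 167*(-1/32) = 7 - 167/32 = 57/32 ≈ 1.7813)
y(-11) - T = -14 - 1*57/32 = -14 - 57/32 = -505/32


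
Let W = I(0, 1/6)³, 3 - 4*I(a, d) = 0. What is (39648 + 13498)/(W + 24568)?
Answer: 3401344/1572379 ≈ 2.1632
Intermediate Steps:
I(a, d) = ¾ (I(a, d) = ¾ - ¼*0 = ¾ + 0 = ¾)
W = 27/64 (W = (¾)³ = 27/64 ≈ 0.42188)
(39648 + 13498)/(W + 24568) = (39648 + 13498)/(27/64 + 24568) = 53146/(1572379/64) = 53146*(64/1572379) = 3401344/1572379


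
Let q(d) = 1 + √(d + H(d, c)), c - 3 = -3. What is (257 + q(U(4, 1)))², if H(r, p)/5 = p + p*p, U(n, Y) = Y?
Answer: 67081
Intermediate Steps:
c = 0 (c = 3 - 3 = 0)
H(r, p) = 5*p + 5*p² (H(r, p) = 5*(p + p*p) = 5*(p + p²) = 5*p + 5*p²)
q(d) = 1 + √d (q(d) = 1 + √(d + 5*0*(1 + 0)) = 1 + √(d + 5*0*1) = 1 + √(d + 0) = 1 + √d)
(257 + q(U(4, 1)))² = (257 + (1 + √1))² = (257 + (1 + 1))² = (257 + 2)² = 259² = 67081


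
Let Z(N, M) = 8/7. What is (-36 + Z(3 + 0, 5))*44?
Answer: -10736/7 ≈ -1533.7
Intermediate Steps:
Z(N, M) = 8/7 (Z(N, M) = 8*(⅐) = 8/7)
(-36 + Z(3 + 0, 5))*44 = (-36 + 8/7)*44 = -244/7*44 = -10736/7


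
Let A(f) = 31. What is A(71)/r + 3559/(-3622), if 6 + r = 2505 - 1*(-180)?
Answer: -9422279/9703338 ≈ -0.97104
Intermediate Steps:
r = 2679 (r = -6 + (2505 - 1*(-180)) = -6 + (2505 + 180) = -6 + 2685 = 2679)
A(71)/r + 3559/(-3622) = 31/2679 + 3559/(-3622) = 31*(1/2679) + 3559*(-1/3622) = 31/2679 - 3559/3622 = -9422279/9703338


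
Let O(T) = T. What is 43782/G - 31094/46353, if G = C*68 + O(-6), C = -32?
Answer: -1048637077/50571123 ≈ -20.736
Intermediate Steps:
G = -2182 (G = -32*68 - 6 = -2176 - 6 = -2182)
43782/G - 31094/46353 = 43782/(-2182) - 31094/46353 = 43782*(-1/2182) - 31094*1/46353 = -21891/1091 - 31094/46353 = -1048637077/50571123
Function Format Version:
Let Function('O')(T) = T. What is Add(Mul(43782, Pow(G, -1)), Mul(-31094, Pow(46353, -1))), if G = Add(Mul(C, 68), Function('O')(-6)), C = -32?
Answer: Rational(-1048637077, 50571123) ≈ -20.736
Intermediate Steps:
G = -2182 (G = Add(Mul(-32, 68), -6) = Add(-2176, -6) = -2182)
Add(Mul(43782, Pow(G, -1)), Mul(-31094, Pow(46353, -1))) = Add(Mul(43782, Pow(-2182, -1)), Mul(-31094, Pow(46353, -1))) = Add(Mul(43782, Rational(-1, 2182)), Mul(-31094, Rational(1, 46353))) = Add(Rational(-21891, 1091), Rational(-31094, 46353)) = Rational(-1048637077, 50571123)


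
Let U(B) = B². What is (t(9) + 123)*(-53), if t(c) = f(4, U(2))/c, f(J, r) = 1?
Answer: -58724/9 ≈ -6524.9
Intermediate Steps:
t(c) = 1/c
(t(9) + 123)*(-53) = (1/9 + 123)*(-53) = (⅑ + 123)*(-53) = (1108/9)*(-53) = -58724/9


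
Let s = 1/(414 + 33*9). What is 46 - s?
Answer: 32705/711 ≈ 45.999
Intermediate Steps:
s = 1/711 (s = 1/(414 + 297) = 1/711 ≈ 0.0014065)
46 - s = 46 - 1*1/711 = 46 - 1/711 = 32705/711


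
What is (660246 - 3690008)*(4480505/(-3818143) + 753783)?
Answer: -8719796842386457568/3818143 ≈ -2.2838e+12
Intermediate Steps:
(660246 - 3690008)*(4480505/(-3818143) + 753783) = -3029762*(4480505*(-1/3818143) + 753783) = -3029762*(-4480505/3818143 + 753783) = -3029762*2878046804464/3818143 = -8719796842386457568/3818143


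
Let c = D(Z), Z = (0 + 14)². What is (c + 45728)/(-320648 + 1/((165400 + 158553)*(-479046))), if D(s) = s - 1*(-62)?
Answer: -7136493249104268/49760846504127025 ≈ -0.14342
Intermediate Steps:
Z = 196 (Z = 14² = 196)
D(s) = 62 + s (D(s) = s + 62 = 62 + s)
c = 258 (c = 62 + 196 = 258)
(c + 45728)/(-320648 + 1/((165400 + 158553)*(-479046))) = (258 + 45728)/(-320648 + 1/((165400 + 158553)*(-479046))) = 45986/(-320648 - 1/479046/323953) = 45986/(-320648 + (1/323953)*(-1/479046)) = 45986/(-320648 - 1/155188388838) = 45986/(-49760846504127025/155188388838) = 45986*(-155188388838/49760846504127025) = -7136493249104268/49760846504127025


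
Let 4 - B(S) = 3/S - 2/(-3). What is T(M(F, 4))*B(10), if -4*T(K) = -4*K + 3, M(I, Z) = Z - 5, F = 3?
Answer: -637/120 ≈ -5.3083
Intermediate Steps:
M(I, Z) = -5 + Z
T(K) = -¾ + K (T(K) = -(-4*K + 3)/4 = -(3 - 4*K)/4 = -¾ + K)
B(S) = 10/3 - 3/S (B(S) = 4 - (3/S - 2/(-3)) = 4 - (3/S - 2*(-⅓)) = 4 - (3/S + ⅔) = 4 - (⅔ + 3/S) = 4 + (-⅔ - 3/S) = 10/3 - 3/S)
T(M(F, 4))*B(10) = (-¾ + (-5 + 4))*(10/3 - 3/10) = (-¾ - 1)*(10/3 - 3*⅒) = -7*(10/3 - 3/10)/4 = -7/4*91/30 = -637/120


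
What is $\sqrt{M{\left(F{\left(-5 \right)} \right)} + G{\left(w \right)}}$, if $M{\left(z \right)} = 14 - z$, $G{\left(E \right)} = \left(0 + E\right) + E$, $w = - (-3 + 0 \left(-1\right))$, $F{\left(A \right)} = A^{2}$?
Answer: $i \sqrt{5} \approx 2.2361 i$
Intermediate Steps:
$w = 3$ ($w = - (-3 + 0) = \left(-1\right) \left(-3\right) = 3$)
$G{\left(E \right)} = 2 E$ ($G{\left(E \right)} = E + E = 2 E$)
$\sqrt{M{\left(F{\left(-5 \right)} \right)} + G{\left(w \right)}} = \sqrt{\left(14 - \left(-5\right)^{2}\right) + 2 \cdot 3} = \sqrt{\left(14 - 25\right) + 6} = \sqrt{-11 + 6} = \sqrt{-5} = i \sqrt{5}$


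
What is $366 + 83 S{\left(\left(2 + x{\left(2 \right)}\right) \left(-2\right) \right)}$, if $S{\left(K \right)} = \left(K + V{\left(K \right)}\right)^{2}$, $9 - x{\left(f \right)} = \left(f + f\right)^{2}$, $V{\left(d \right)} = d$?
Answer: $33566$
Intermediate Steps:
$x{\left(f \right)} = 9 - 4 f^{2}$ ($x{\left(f \right)} = 9 - \left(f + f\right)^{2} = 9 - \left(2 f\right)^{2} = 9 - 4 f^{2}$)
$S{\left(K \right)} = 4 K^{2}$ ($S{\left(K \right)} = \left(K + K\right)^{2} = \left(2 K\right)^{2} = 4 K^{2}$)
$366 + 83 S{\left(\left(2 + x{\left(2 \right)}\right) \left(-2\right) \right)} = 366 + 83 \cdot 4 \left(\left(2 + \left(9 - 4 \cdot 2^{2}\right)\right) \left(-2\right)\right)^{2} = 366 + 83 \cdot 4 \left(\left(2 + \left(9 - 16\right)\right) \left(-2\right)\right)^{2} = 366 + 83 \cdot 4 \left(\left(2 - 7\right) \left(-2\right)\right)^{2} = 366 + 83 \cdot 4 \left(\left(-5\right) \left(-2\right)\right)^{2} = 366 + 83 \cdot 4 \cdot 10^{2} = 366 + 83 \cdot 4 \cdot 100 = 366 + 83 \cdot 400 = 366 + 33200 = 33566$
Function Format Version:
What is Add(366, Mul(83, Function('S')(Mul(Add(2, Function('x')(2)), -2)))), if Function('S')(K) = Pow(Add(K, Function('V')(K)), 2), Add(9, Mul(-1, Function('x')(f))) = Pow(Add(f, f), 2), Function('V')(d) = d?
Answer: 33566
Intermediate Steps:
Function('x')(f) = Add(9, Mul(-4, Pow(f, 2))) (Function('x')(f) = Add(9, Mul(-1, Pow(Add(f, f), 2))) = Add(9, Mul(-1, Pow(Mul(2, f), 2))) = Add(9, Mul(-1, Mul(4, Pow(f, 2)))) = Add(9, Mul(-4, Pow(f, 2))))
Function('S')(K) = Mul(4, Pow(K, 2)) (Function('S')(K) = Pow(Add(K, K), 2) = Pow(Mul(2, K), 2) = Mul(4, Pow(K, 2)))
Add(366, Mul(83, Function('S')(Mul(Add(2, Function('x')(2)), -2)))) = Add(366, Mul(83, Mul(4, Pow(Mul(Add(2, Add(9, Mul(-4, Pow(2, 2)))), -2), 2)))) = Add(366, Mul(83, Mul(4, Pow(Mul(Add(2, Add(9, Mul(-4, 4))), -2), 2)))) = Add(366, Mul(83, Mul(4, Pow(Mul(Add(2, Add(9, -16)), -2), 2)))) = Add(366, Mul(83, Mul(4, Pow(Mul(Add(2, -7), -2), 2)))) = Add(366, Mul(83, Mul(4, Pow(Mul(-5, -2), 2)))) = Add(366, Mul(83, Mul(4, Pow(10, 2)))) = Add(366, Mul(83, Mul(4, 100))) = Add(366, Mul(83, 400)) = Add(366, 33200) = 33566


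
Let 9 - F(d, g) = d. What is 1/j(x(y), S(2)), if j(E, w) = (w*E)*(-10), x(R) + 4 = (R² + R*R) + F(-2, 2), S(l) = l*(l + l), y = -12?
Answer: -1/23600 ≈ -4.2373e-5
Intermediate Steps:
F(d, g) = 9 - d
S(l) = 2*l² (S(l) = l*(2*l) = 2*l²)
x(R) = 7 + 2*R² (x(R) = -4 + ((R² + R*R) + (9 - 1*(-2))) = -4 + ((R² + R²) + (9 + 2)) = -4 + (2*R² + 11) = -4 + (11 + 2*R²) = 7 + 2*R²)
j(E, w) = -10*E*w (j(E, w) = (E*w)*(-10) = -10*E*w)
1/j(x(y), S(2)) = 1/(-10*(7 + 2*(-12)²)*2*2²) = 1/(-10*(7 + 2*144)*2*4) = 1/(-10*(7 + 288)*8) = 1/(-10*295*8) = 1/(-23600) = -1/23600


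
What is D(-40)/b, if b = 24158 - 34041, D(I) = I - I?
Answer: 0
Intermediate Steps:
D(I) = 0
b = -9883
D(-40)/b = 0/(-9883) = 0*(-1/9883) = 0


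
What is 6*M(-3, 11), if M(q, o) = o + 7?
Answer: 108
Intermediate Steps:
M(q, o) = 7 + o
6*M(-3, 11) = 6*(7 + 11) = 6*18 = 108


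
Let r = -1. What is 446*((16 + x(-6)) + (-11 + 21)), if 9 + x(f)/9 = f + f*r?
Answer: -24530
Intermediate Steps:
x(f) = -81 (x(f) = -81 + 9*(f + f*(-1)) = -81 + 9*(f - f) = -81 + 9*0 = -81 + 0 = -81)
446*((16 + x(-6)) + (-11 + 21)) = 446*((16 - 81) + (-11 + 21)) = 446*(-65 + 10) = 446*(-55) = -24530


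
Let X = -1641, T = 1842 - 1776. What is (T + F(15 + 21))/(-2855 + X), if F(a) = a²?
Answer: -681/2248 ≈ -0.30294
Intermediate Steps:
T = 66
(T + F(15 + 21))/(-2855 + X) = (66 + (15 + 21)²)/(-2855 - 1641) = (66 + 36²)/(-4496) = (66 + 1296)*(-1/4496) = 1362*(-1/4496) = -681/2248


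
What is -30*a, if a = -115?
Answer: 3450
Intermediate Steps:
-30*a = -30*(-115) = 3450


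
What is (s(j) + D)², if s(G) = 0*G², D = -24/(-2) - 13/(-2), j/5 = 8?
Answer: 1369/4 ≈ 342.25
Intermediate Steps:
j = 40 (j = 5*8 = 40)
D = 37/2 (D = -24*(-½) - 13*(-½) = 12 + 13/2 = 37/2 ≈ 18.500)
s(G) = 0
(s(j) + D)² = (0 + 37/2)² = (37/2)² = 1369/4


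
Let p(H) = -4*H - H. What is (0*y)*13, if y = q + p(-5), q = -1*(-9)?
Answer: 0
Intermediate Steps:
p(H) = -5*H
q = 9
y = 34 (y = 9 - 5*(-5) = 9 + 25 = 34)
(0*y)*13 = (0*34)*13 = 0*13 = 0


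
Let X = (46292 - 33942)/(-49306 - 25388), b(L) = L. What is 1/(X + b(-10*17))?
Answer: -37347/6355165 ≈ -0.0058766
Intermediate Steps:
X = -6175/37347 (X = 12350/(-74694) = 12350*(-1/74694) = -6175/37347 ≈ -0.16534)
1/(X + b(-10*17)) = 1/(-6175/37347 - 10*17) = 1/(-6175/37347 - 170) = 1/(-6355165/37347) = -37347/6355165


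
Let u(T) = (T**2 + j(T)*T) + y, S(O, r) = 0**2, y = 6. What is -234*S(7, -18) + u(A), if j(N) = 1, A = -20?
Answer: 386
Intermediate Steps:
S(O, r) = 0
u(T) = 6 + T + T**2 (u(T) = (T**2 + 1*T) + 6 = (T**2 + T) + 6 = (T + T**2) + 6 = 6 + T + T**2)
-234*S(7, -18) + u(A) = -234*0 + (6 - 20 + (-20)**2) = 0 + (6 - 20 + 400) = 0 + 386 = 386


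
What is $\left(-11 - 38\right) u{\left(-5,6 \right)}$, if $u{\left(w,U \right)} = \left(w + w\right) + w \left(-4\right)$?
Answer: $-490$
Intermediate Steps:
$u{\left(w,U \right)} = - 2 w$ ($u{\left(w,U \right)} = 2 w - 4 w = - 2 w$)
$\left(-11 - 38\right) u{\left(-5,6 \right)} = \left(-11 - 38\right) \left(\left(-2\right) \left(-5\right)\right) = \left(-49\right) 10 = -490$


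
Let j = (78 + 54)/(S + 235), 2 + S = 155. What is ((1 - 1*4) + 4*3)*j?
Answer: 297/97 ≈ 3.0619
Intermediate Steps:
S = 153 (S = -2 + 155 = 153)
j = 33/97 (j = (78 + 54)/(153 + 235) = 132/388 = 132*(1/388) = 33/97 ≈ 0.34021)
((1 - 1*4) + 4*3)*j = ((1 - 1*4) + 4*3)*(33/97) = ((1 - 4) + 12)*(33/97) = (-3 + 12)*(33/97) = 9*(33/97) = 297/97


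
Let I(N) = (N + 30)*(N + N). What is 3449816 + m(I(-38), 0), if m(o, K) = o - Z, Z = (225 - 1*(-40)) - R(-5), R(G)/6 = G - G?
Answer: 3450159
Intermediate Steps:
R(G) = 0 (R(G) = 6*(G - G) = 6*0 = 0)
Z = 265 (Z = (225 - 1*(-40)) - 1*0 = (225 + 40) + 0 = 265 + 0 = 265)
I(N) = 2*N*(30 + N) (I(N) = (30 + N)*(2*N) = 2*N*(30 + N))
m(o, K) = -265 + o (m(o, K) = o - 1*265 = o - 265 = -265 + o)
3449816 + m(I(-38), 0) = 3449816 + (-265 + 2*(-38)*(30 - 38)) = 3449816 + (-265 + 2*(-38)*(-8)) = 3449816 + (-265 + 608) = 3449816 + 343 = 3450159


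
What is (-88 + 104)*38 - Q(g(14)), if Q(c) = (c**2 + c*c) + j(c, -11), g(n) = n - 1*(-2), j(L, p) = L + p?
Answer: 91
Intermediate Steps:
g(n) = 2 + n (g(n) = n + 2 = 2 + n)
Q(c) = -11 + c + 2*c**2 (Q(c) = (c**2 + c*c) + (c - 11) = (c**2 + c**2) + (-11 + c) = 2*c**2 + (-11 + c) = -11 + c + 2*c**2)
(-88 + 104)*38 - Q(g(14)) = (-88 + 104)*38 - (-11 + (2 + 14) + 2*(2 + 14)**2) = 16*38 - (-11 + 16 + 2*16**2) = 608 - (-11 + 16 + 2*256) = 608 - (-11 + 16 + 512) = 608 - 1*517 = 608 - 517 = 91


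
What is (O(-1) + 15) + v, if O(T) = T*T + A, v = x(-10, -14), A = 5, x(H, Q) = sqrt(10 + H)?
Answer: 21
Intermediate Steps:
v = 0 (v = sqrt(10 - 10) = sqrt(0) = 0)
O(T) = 5 + T**2 (O(T) = T*T + 5 = T**2 + 5 = 5 + T**2)
(O(-1) + 15) + v = ((5 + (-1)**2) + 15) + 0 = ((5 + 1) + 15) + 0 = (6 + 15) + 0 = 21 + 0 = 21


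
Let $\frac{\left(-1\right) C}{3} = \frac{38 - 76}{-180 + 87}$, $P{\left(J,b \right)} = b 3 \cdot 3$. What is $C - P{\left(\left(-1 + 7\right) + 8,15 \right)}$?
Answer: $- \frac{4223}{31} \approx -136.23$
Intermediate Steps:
$P{\left(J,b \right)} = 9 b$ ($P{\left(J,b \right)} = 3 b 3 = 9 b$)
$C = - \frac{38}{31}$ ($C = - 3 \frac{38 - 76}{-180 + 87} = - 3 \left(- \frac{38}{-93}\right) = - 3 \left(\left(-38\right) \left(- \frac{1}{93}\right)\right) = \left(-3\right) \frac{38}{93} = - \frac{38}{31} \approx -1.2258$)
$C - P{\left(\left(-1 + 7\right) + 8,15 \right)} = - \frac{38}{31} - 9 \cdot 15 = - \frac{38}{31} - 135 = - \frac{4223}{31}$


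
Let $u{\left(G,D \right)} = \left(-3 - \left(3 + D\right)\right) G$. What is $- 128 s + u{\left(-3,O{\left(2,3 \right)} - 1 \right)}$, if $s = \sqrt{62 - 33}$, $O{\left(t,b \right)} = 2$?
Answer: $21 - 128 \sqrt{29} \approx -668.3$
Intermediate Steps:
$s = \sqrt{29} \approx 5.3852$
$u{\left(G,D \right)} = G \left(-6 - D\right)$ ($u{\left(G,D \right)} = \left(-6 - D\right) G = G \left(-6 - D\right)$)
$- 128 s + u{\left(-3,O{\left(2,3 \right)} - 1 \right)} = - 128 \sqrt{29} - - 3 \left(6 + \left(2 - 1\right)\right) = - 128 \sqrt{29} - - 3 \left(6 + 1\right) = - 128 \sqrt{29} - \left(-3\right) 7 = - 128 \sqrt{29} + 21 = 21 - 128 \sqrt{29}$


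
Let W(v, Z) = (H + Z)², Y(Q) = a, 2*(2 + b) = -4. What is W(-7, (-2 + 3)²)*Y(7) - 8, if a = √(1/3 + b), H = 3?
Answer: -8 + 16*I*√33/3 ≈ -8.0 + 30.638*I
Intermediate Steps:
b = -4 (b = -2 + (½)*(-4) = -2 - 2 = -4)
a = I*√33/3 (a = √(1/3 - 4) = √(⅓ - 4) = √(-11/3) = I*√33/3 ≈ 1.9149*I)
Y(Q) = I*√33/3
W(v, Z) = (3 + Z)²
W(-7, (-2 + 3)²)*Y(7) - 8 = (3 + (-2 + 3)²)²*(I*√33/3) - 8 = (3 + 1²)²*(I*√33/3) - 8 = (3 + 1)²*(I*√33/3) - 8 = 4²*(I*√33/3) - 8 = 16*(I*√33/3) - 8 = 16*I*√33/3 - 8 = -8 + 16*I*√33/3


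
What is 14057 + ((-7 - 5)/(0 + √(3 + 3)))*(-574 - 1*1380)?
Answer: 14057 + 3908*√6 ≈ 23630.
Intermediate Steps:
14057 + ((-7 - 5)/(0 + √(3 + 3)))*(-574 - 1*1380) = 14057 + (-12/(0 + √6))*(-574 - 1380) = 14057 - 12*√6/6*(-1954) = 14057 - 2*√6*(-1954) = 14057 + 3908*√6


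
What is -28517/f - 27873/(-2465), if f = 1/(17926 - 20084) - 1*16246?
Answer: 1128891181627/86420112085 ≈ 13.063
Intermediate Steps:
f = -35058869/2158 (f = 1/(-2158) - 16246 = -1/2158 - 16246 = -35058869/2158 ≈ -16246.)
-28517/f - 27873/(-2465) = -28517/(-35058869/2158) - 27873/(-2465) = -28517*(-2158/35058869) - 27873*(-1/2465) = 61539686/35058869 + 27873/2465 = 1128891181627/86420112085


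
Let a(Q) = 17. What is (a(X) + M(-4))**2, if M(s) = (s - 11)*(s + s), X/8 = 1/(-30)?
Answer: 18769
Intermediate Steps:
X = -4/15 (X = 8/(-30) = 8*(-1/30) = -4/15 ≈ -0.26667)
M(s) = 2*s*(-11 + s) (M(s) = (-11 + s)*(2*s) = 2*s*(-11 + s))
(a(X) + M(-4))**2 = (17 + 2*(-4)*(-11 - 4))**2 = (17 + 2*(-4)*(-15))**2 = (17 + 120)**2 = 137**2 = 18769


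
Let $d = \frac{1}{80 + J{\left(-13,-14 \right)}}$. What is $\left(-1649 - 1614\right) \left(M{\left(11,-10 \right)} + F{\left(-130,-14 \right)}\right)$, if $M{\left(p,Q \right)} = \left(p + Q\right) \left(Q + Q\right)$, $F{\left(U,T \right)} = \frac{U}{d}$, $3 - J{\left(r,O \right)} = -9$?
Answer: $39090740$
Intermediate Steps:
$J{\left(r,O \right)} = 12$ ($J{\left(r,O \right)} = 3 - -9 = 3 + 9 = 12$)
$d = \frac{1}{92}$ ($d = \frac{1}{80 + 12} = \frac{1}{92} \approx 0.01087$)
$F{\left(U,T \right)} = 92 U$ ($F{\left(U,T \right)} = U \frac{1}{\frac{1}{92}} = U 92 = 92 U$)
$M{\left(p,Q \right)} = 2 Q \left(Q + p\right)$ ($M{\left(p,Q \right)} = \left(Q + p\right) 2 Q = 2 Q \left(Q + p\right)$)
$\left(-1649 - 1614\right) \left(M{\left(11,-10 \right)} + F{\left(-130,-14 \right)}\right) = \left(-1649 - 1614\right) \left(2 \left(-10\right) \left(-10 + 11\right) + 92 \left(-130\right)\right) = - 3263 \left(2 \left(-10\right) 1 - 11960\right) = - 3263 \left(-20 - 11960\right) = \left(-3263\right) \left(-11980\right) = 39090740$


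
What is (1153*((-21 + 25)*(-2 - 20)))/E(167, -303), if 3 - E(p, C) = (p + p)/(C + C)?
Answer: -7685898/269 ≈ -28572.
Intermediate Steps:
E(p, C) = 3 - p/C (E(p, C) = 3 - (p + p)/(C + C) = 3 - 2*p/(2*C) = 3 - 2*p*1/(2*C) = 3 - p/C)
(1153*((-21 + 25)*(-2 - 20)))/E(167, -303) = (1153*((-21 + 25)*(-2 - 20)))/(3 - 1*167/(-303)) = (1153*(4*(-22)))/(3 - 1*167*(-1/303)) = (1153*(-88))/(3 + 167/303) = -101464/1076/303 = -101464*303/1076 = -7685898/269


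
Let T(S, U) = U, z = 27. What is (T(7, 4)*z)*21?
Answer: 2268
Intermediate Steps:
(T(7, 4)*z)*21 = (4*27)*21 = 108*21 = 2268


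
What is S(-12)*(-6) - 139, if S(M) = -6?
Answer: -103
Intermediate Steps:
S(-12)*(-6) - 139 = -6*(-6) - 139 = 36 - 139 = -103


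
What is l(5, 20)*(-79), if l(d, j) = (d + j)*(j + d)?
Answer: -49375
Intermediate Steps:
l(d, j) = (d + j)**2 (l(d, j) = (d + j)*(d + j) = (d + j)**2)
l(5, 20)*(-79) = (5 + 20)**2*(-79) = 25**2*(-79) = 625*(-79) = -49375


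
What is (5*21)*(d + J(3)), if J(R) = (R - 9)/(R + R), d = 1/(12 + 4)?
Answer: -1575/16 ≈ -98.438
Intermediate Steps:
d = 1/16 ≈ 0.062500
J(R) = (-9 + R)/(2*R) (J(R) = (-9 + R)/((2*R)) = (-9 + R)*(1/(2*R)) = (-9 + R)/(2*R))
(5*21)*(d + J(3)) = (5*21)*(1/16 + (1/2)*(-9 + 3)/3) = 105*(1/16 + (1/2)*(1/3)*(-6)) = 105*(1/16 - 1) = 105*(-15/16) = -1575/16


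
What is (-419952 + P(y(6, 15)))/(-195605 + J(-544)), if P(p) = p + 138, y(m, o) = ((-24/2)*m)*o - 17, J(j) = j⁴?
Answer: -420911/87577920491 ≈ -4.8061e-6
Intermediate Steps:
y(m, o) = -17 - 12*m*o (y(m, o) = ((-24*½)*m)*o - 17 = (-12*m)*o - 17 = -12*m*o - 17 = -17 - 12*m*o)
P(p) = 138 + p
(-419952 + P(y(6, 15)))/(-195605 + J(-544)) = (-419952 + (138 + (-17 - 12*6*15)))/(-195605 + (-544)⁴) = (-419952 + (138 + (-17 - 1080)))/(-195605 + 87578116096) = (-419952 + (138 - 1097))/87577920491 = (-419952 - 959)*(1/87577920491) = -420911*1/87577920491 = -420911/87577920491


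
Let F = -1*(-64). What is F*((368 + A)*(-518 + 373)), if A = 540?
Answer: -8426240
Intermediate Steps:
F = 64
F*((368 + A)*(-518 + 373)) = 64*((368 + 540)*(-518 + 373)) = 64*(908*(-145)) = 64*(-131660) = -8426240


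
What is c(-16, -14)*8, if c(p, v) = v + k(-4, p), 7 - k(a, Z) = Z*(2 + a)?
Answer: -312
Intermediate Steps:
k(a, Z) = 7 - Z*(2 + a)
c(p, v) = 7 + v + 2*p (c(p, v) = v + (7 - 2*p - 1*p*(-4)) = v + (7 - 2*p + 4*p) = v + (7 + 2*p) = 7 + v + 2*p)
c(-16, -14)*8 = (7 - 14 + 2*(-16))*8 = (7 - 14 - 32)*8 = -39*8 = -312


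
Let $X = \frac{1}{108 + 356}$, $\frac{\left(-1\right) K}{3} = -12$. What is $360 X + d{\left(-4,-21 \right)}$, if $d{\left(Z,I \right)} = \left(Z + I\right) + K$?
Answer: $\frac{683}{58} \approx 11.776$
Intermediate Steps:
$K = 36$ ($K = \left(-3\right) \left(-12\right) = 36$)
$X = \frac{1}{464} \approx 0.0021552$
$d{\left(Z,I \right)} = 36 + I + Z$ ($d{\left(Z,I \right)} = \left(Z + I\right) + 36 = \left(I + Z\right) + 36 = 36 + I + Z$)
$360 X + d{\left(-4,-21 \right)} = 360 \cdot \frac{1}{464} - -11 = \frac{45}{58} + 11 = \frac{683}{58}$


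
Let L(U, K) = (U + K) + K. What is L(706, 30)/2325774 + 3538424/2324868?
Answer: 342973141211/225296564493 ≈ 1.5223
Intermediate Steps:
L(U, K) = U + 2*K (L(U, K) = (K + U) + K = U + 2*K)
L(706, 30)/2325774 + 3538424/2324868 = (706 + 2*30)/2325774 + 3538424/2324868 = (706 + 60)*(1/2325774) + 3538424*(1/2324868) = 766*(1/2325774) + 884606/581217 = 383/1162887 + 884606/581217 = 342973141211/225296564493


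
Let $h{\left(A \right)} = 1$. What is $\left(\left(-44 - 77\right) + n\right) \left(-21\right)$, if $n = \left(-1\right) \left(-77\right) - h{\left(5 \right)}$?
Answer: $945$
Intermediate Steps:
$n = 76$ ($n = \left(-1\right) \left(-77\right) - 1 = 77 - 1 = 76$)
$\left(\left(-44 - 77\right) + n\right) \left(-21\right) = \left(\left(-44 - 77\right) + 76\right) \left(-21\right) = \left(-121 + 76\right) \left(-21\right) = \left(-45\right) \left(-21\right) = 945$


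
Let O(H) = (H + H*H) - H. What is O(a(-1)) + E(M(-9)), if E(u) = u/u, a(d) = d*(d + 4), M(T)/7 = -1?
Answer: 10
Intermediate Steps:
M(T) = -7 (M(T) = 7*(-1) = -7)
a(d) = d*(4 + d)
O(H) = H² (O(H) = (H + H²) - H = H²)
E(u) = 1
O(a(-1)) + E(M(-9)) = (-(4 - 1))² + 1 = (-1*3)² + 1 = (-3)² + 1 = 9 + 1 = 10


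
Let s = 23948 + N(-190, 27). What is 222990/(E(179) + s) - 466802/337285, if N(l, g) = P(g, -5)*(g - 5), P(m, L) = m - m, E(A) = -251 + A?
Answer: 32032908799/4026508330 ≈ 7.9555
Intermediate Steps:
P(m, L) = 0
N(l, g) = 0 (N(l, g) = 0*(g - 5) = 0*(-5 + g) = 0)
s = 23948 (s = 23948 + 0 = 23948)
222990/(E(179) + s) - 466802/337285 = 222990/((-251 + 179) + 23948) - 466802/337285 = 222990/(-72 + 23948) - 466802*1/337285 = 222990/23876 - 466802/337285 = 222990*(1/23876) - 466802/337285 = 111495/11938 - 466802/337285 = 32032908799/4026508330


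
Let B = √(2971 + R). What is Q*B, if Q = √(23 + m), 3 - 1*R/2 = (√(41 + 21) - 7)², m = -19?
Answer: 2*√(2755 + 28*√62) ≈ 109.10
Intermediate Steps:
R = 6 - 2*(-7 + √62)² (R = 6 - 2*(√(41 + 21) - 7)² = 6 - 2*(√62 - 7)² = 6 - 2*(-7 + √62)² ≈ 4.4722)
B = √(2755 + 28*√62) (B = √(2971 + (-216 + 28*√62)) = √(2755 + 28*√62) ≈ 54.548)
Q = 2 (Q = √(23 - 19) = √4 = 2)
Q*B = 2*√(2755 + 28*√62)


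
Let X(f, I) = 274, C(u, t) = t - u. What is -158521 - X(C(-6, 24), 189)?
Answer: -158795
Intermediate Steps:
-158521 - X(C(-6, 24), 189) = -158521 - 1*274 = -158521 - 274 = -158795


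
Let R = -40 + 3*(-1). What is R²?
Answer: 1849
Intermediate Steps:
R = -43 (R = -40 - 3 = -43)
R² = (-43)² = 1849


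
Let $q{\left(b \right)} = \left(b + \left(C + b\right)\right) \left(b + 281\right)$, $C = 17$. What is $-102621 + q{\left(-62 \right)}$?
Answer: $-126054$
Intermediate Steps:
$q{\left(b \right)} = \left(17 + 2 b\right) \left(281 + b\right)$ ($q{\left(b \right)} = \left(b + \left(17 + b\right)\right) \left(b + 281\right) = \left(17 + 2 b\right) \left(281 + b\right)$)
$-102621 + q{\left(-62 \right)} = -102621 + \left(4777 + 2 \left(-62\right)^{2} + 579 \left(-62\right)\right) = -102621 + \left(4777 + 2 \cdot 3844 - 35898\right) = -102621 + \left(4777 + 7688 - 35898\right) = -102621 - 23433 = -126054$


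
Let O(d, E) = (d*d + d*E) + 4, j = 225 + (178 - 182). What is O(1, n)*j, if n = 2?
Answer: 1547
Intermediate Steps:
j = 221 (j = 225 - 4 = 221)
O(d, E) = 4 + d**2 + E*d (O(d, E) = (d**2 + E*d) + 4 = 4 + d**2 + E*d)
O(1, n)*j = (4 + 1**2 + 2*1)*221 = (4 + 1 + 2)*221 = 7*221 = 1547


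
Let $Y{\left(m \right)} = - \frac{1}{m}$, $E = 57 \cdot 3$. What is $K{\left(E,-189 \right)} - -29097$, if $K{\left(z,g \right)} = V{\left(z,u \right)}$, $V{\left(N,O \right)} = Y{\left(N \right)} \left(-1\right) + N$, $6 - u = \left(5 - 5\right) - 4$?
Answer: $\frac{5004829}{171} \approx 29268.0$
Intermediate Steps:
$u = 10$ ($u = 6 - \left(\left(5 - 5\right) - 4\right) = 6 - \left(0 - 4\right) = 6 - -4 = 6 + 4 = 10$)
$E = 171$
$V{\left(N,O \right)} = N + \frac{1}{N}$ ($V{\left(N,O \right)} = - \frac{1}{N} \left(-1\right) + N = \frac{1}{N} + N = N + \frac{1}{N}$)
$K{\left(z,g \right)} = z + \frac{1}{z}$
$K{\left(E,-189 \right)} - -29097 = \left(171 + \frac{1}{171}\right) - -29097 = \left(171 + \frac{1}{171}\right) + 29097 = \frac{29242}{171} + 29097 = \frac{5004829}{171}$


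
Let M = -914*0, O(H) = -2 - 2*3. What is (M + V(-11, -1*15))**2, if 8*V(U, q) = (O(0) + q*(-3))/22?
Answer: 1369/30976 ≈ 0.044196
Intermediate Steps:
O(H) = -8 (O(H) = -2 - 6 = -8)
V(U, q) = -1/22 - 3*q/176 (V(U, q) = ((-8 + q*(-3))/22)/8 = ((-8 - 3*q)*(1/22))/8 = (-4/11 - 3*q/22)/8 = -1/22 - 3*q/176)
M = 0
(M + V(-11, -1*15))**2 = (0 + (-1/22 - (-3)*15/176))**2 = (0 + (-1/22 - 3/176*(-15)))**2 = (0 + (-1/22 + 45/176))**2 = (0 + 37/176)**2 = (37/176)**2 = 1369/30976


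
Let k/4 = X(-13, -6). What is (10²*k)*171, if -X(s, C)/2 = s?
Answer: 1778400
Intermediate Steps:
X(s, C) = -2*s
k = 104 (k = 4*(-2*(-13)) = 4*26 = 104)
(10²*k)*171 = (10²*104)*171 = (100*104)*171 = 10400*171 = 1778400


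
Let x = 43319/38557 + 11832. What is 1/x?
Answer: 38557/456249743 ≈ 8.4509e-5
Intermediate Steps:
x = 456249743/38557 (x = 43319*(1/38557) + 11832 = 43319/38557 + 11832 = 456249743/38557 ≈ 11833.)
1/x = 1/(456249743/38557) = 38557/456249743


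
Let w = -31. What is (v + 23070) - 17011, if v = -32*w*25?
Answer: 30859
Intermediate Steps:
v = 24800 (v = -32*(-31)*25 = 992*25 = 24800)
(v + 23070) - 17011 = (24800 + 23070) - 17011 = 47870 - 17011 = 30859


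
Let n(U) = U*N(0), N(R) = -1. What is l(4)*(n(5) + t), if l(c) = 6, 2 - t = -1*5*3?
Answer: 72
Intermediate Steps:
t = 17 (t = 2 - (-1*5)*3 = 2 - (-5)*3 = 2 - 1*(-15) = 2 + 15 = 17)
n(U) = -U (n(U) = U*(-1) = -U)
l(4)*(n(5) + t) = 6*(-1*5 + 17) = 6*(-5 + 17) = 6*12 = 72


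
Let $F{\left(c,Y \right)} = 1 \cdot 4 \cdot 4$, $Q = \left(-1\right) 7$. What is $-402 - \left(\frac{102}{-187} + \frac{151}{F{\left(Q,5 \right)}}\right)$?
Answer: $- \frac{72317}{176} \approx -410.89$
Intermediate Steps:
$Q = -7$
$F{\left(c,Y \right)} = 16$ ($F{\left(c,Y \right)} = 4 \cdot 4 = 16$)
$-402 - \left(\frac{102}{-187} + \frac{151}{F{\left(Q,5 \right)}}\right) = -402 - \left(\frac{102}{-187} + \frac{151}{16}\right) = -402 - \left(102 \left(- \frac{1}{187}\right) + 151 \cdot \frac{1}{16}\right) = -402 - \left(- \frac{6}{11} + \frac{151}{16}\right) = -402 - \frac{1565}{176} = - \frac{72317}{176}$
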